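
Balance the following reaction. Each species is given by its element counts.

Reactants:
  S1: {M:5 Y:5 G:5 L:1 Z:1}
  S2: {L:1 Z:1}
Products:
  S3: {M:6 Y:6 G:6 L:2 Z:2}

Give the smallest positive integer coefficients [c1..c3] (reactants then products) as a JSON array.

Coefficients: [6, 4, 5]

M: 6·5+4·0 = 30 | 5·6 = 30
Y: 6·5+4·0 = 30 | 5·6 = 30
G: 6·5+4·0 = 30 | 5·6 = 30
L: 6·1+4·1 = 10 | 5·2 = 10
Z: 6·1+4·1 = 10 | 5·2 = 10
gcd(6,4,5) = 1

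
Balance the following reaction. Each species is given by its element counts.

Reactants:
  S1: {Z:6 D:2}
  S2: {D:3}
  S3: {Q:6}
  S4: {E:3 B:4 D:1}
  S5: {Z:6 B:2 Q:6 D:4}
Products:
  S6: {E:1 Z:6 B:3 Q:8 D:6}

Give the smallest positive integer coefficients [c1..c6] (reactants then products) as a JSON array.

E: 1·0+4·0+3·0+2·3+5·0 = 6 | 6·1 = 6
Z: 1·6+4·0+3·0+2·0+5·6 = 36 | 6·6 = 36
B: 1·0+4·0+3·0+2·4+5·2 = 18 | 6·3 = 18
Q: 1·0+4·0+3·6+2·0+5·6 = 48 | 6·8 = 48
D: 1·2+4·3+3·0+2·1+5·4 = 36 | 6·6 = 36
gcd(1,4,3,2,5,6) = 1

Coefficients: [1, 4, 3, 2, 5, 6]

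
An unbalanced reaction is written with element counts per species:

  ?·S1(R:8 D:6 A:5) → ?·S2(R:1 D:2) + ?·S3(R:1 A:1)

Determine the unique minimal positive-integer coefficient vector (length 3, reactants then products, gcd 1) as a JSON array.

Coefficients: [1, 3, 5]

R: 1·8 = 8 | 3·1+5·1 = 8
D: 1·6 = 6 | 3·2+5·0 = 6
A: 1·5 = 5 | 3·0+5·1 = 5
gcd(1,3,5) = 1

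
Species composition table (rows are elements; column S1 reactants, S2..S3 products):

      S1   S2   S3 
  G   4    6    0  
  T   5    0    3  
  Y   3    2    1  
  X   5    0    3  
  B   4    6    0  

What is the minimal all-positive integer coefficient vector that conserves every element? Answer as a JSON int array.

Coefficients: [3, 2, 5]

G: 3·4 = 12 | 2·6+5·0 = 12
T: 3·5 = 15 | 2·0+5·3 = 15
Y: 3·3 = 9 | 2·2+5·1 = 9
X: 3·5 = 15 | 2·0+5·3 = 15
B: 3·4 = 12 | 2·6+5·0 = 12
gcd(3,2,5) = 1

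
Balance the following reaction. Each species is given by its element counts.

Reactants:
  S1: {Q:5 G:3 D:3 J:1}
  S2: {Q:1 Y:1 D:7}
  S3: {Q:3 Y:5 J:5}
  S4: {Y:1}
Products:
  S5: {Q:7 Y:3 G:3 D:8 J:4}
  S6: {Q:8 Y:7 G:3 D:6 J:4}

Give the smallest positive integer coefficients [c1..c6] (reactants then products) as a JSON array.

Q: 5·5+3·1+3·3+5·0 = 37 | 3·7+2·8 = 37
Y: 5·0+3·1+3·5+5·1 = 23 | 3·3+2·7 = 23
G: 5·3+3·0+3·0+5·0 = 15 | 3·3+2·3 = 15
D: 5·3+3·7+3·0+5·0 = 36 | 3·8+2·6 = 36
J: 5·1+3·0+3·5+5·0 = 20 | 3·4+2·4 = 20
gcd(5,3,3,5,3,2) = 1

Coefficients: [5, 3, 3, 5, 3, 2]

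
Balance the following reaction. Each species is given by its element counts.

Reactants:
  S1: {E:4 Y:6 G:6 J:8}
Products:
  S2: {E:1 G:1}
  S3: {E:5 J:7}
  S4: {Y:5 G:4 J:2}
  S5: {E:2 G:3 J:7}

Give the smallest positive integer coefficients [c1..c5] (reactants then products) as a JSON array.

Coefficients: [5, 3, 3, 6, 1]

E: 5·4 = 20 | 3·1+3·5+6·0+1·2 = 20
Y: 5·6 = 30 | 3·0+3·0+6·5+1·0 = 30
G: 5·6 = 30 | 3·1+3·0+6·4+1·3 = 30
J: 5·8 = 40 | 3·0+3·7+6·2+1·7 = 40
gcd(5,3,3,6,1) = 1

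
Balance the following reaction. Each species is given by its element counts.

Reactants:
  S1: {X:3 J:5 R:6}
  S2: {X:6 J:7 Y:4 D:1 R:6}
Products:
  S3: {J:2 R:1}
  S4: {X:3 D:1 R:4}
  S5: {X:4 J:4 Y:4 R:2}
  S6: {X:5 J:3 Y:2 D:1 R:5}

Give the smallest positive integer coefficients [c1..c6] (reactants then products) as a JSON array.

X: 1·3+3·6 = 21 | 6·0+1·3+2·4+2·5 = 21
J: 1·5+3·7 = 26 | 6·2+1·0+2·4+2·3 = 26
Y: 1·0+3·4 = 12 | 6·0+1·0+2·4+2·2 = 12
D: 1·0+3·1 = 3 | 6·0+1·1+2·0+2·1 = 3
R: 1·6+3·6 = 24 | 6·1+1·4+2·2+2·5 = 24
gcd(1,3,6,1,2,2) = 1

Coefficients: [1, 3, 6, 1, 2, 2]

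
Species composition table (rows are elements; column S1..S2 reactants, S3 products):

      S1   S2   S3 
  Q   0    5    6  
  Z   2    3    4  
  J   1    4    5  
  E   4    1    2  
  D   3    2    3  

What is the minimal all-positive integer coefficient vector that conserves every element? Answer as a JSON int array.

Q: 1·0+6·5 = 30 | 5·6 = 30
Z: 1·2+6·3 = 20 | 5·4 = 20
J: 1·1+6·4 = 25 | 5·5 = 25
E: 1·4+6·1 = 10 | 5·2 = 10
D: 1·3+6·2 = 15 | 5·3 = 15
gcd(1,6,5) = 1

Coefficients: [1, 6, 5]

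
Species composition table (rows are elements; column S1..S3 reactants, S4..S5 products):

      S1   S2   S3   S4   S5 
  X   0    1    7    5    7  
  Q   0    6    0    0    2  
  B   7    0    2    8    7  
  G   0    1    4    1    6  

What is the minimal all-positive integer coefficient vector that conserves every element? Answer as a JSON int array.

Coefficients: [5, 1, 5, 3, 3]

X: 5·0+1·1+5·7 = 36 | 3·5+3·7 = 36
Q: 5·0+1·6+5·0 = 6 | 3·0+3·2 = 6
B: 5·7+1·0+5·2 = 45 | 3·8+3·7 = 45
G: 5·0+1·1+5·4 = 21 | 3·1+3·6 = 21
gcd(5,1,5,3,3) = 1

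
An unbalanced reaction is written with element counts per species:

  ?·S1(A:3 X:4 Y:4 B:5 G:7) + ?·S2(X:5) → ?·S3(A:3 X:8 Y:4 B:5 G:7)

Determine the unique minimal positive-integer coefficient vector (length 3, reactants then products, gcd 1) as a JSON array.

A: 5·3+4·0 = 15 | 5·3 = 15
X: 5·4+4·5 = 40 | 5·8 = 40
Y: 5·4+4·0 = 20 | 5·4 = 20
B: 5·5+4·0 = 25 | 5·5 = 25
G: 5·7+4·0 = 35 | 5·7 = 35
gcd(5,4,5) = 1

Coefficients: [5, 4, 5]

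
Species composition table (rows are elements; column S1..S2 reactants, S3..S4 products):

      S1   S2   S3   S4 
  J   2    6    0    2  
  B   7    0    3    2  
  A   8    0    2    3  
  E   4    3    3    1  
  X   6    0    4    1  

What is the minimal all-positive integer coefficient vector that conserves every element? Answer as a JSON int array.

Coefficients: [3, 1, 3, 6]

J: 3·2+1·6 = 12 | 3·0+6·2 = 12
B: 3·7+1·0 = 21 | 3·3+6·2 = 21
A: 3·8+1·0 = 24 | 3·2+6·3 = 24
E: 3·4+1·3 = 15 | 3·3+6·1 = 15
X: 3·6+1·0 = 18 | 3·4+6·1 = 18
gcd(3,1,3,6) = 1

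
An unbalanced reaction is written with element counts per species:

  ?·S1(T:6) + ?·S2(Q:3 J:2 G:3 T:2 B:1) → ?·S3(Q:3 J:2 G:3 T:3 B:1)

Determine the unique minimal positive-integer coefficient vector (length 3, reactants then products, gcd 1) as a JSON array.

Q: 1·0+6·3 = 18 | 6·3 = 18
J: 1·0+6·2 = 12 | 6·2 = 12
G: 1·0+6·3 = 18 | 6·3 = 18
T: 1·6+6·2 = 18 | 6·3 = 18
B: 1·0+6·1 = 6 | 6·1 = 6
gcd(1,6,6) = 1

Coefficients: [1, 6, 6]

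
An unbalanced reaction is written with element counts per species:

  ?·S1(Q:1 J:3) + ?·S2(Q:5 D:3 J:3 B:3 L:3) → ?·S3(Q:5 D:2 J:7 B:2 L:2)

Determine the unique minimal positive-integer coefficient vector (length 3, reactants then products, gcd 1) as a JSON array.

Coefficients: [5, 2, 3]

Q: 5·1+2·5 = 15 | 3·5 = 15
D: 5·0+2·3 = 6 | 3·2 = 6
J: 5·3+2·3 = 21 | 3·7 = 21
B: 5·0+2·3 = 6 | 3·2 = 6
L: 5·0+2·3 = 6 | 3·2 = 6
gcd(5,2,3) = 1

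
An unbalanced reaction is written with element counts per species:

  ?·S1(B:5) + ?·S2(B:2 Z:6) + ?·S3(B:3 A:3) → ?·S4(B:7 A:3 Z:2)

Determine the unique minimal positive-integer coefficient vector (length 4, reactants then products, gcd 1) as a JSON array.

B: 2·5+1·2+3·3 = 21 | 3·7 = 21
A: 2·0+1·0+3·3 = 9 | 3·3 = 9
Z: 2·0+1·6+3·0 = 6 | 3·2 = 6
gcd(2,1,3,3) = 1

Coefficients: [2, 1, 3, 3]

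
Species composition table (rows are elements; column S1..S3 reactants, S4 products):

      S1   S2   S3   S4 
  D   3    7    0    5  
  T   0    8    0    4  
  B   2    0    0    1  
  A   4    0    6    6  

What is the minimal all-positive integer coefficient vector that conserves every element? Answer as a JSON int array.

D: 3·3+3·7+4·0 = 30 | 6·5 = 30
T: 3·0+3·8+4·0 = 24 | 6·4 = 24
B: 3·2+3·0+4·0 = 6 | 6·1 = 6
A: 3·4+3·0+4·6 = 36 | 6·6 = 36
gcd(3,3,4,6) = 1

Coefficients: [3, 3, 4, 6]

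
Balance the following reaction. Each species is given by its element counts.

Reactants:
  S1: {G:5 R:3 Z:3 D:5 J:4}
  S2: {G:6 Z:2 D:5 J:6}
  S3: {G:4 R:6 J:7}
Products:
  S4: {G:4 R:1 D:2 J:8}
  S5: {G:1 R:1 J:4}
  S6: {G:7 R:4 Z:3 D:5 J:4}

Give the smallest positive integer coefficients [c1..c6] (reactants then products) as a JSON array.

G: 1·5+6·6+4·4 = 57 | 5·4+2·1+5·7 = 57
R: 1·3+6·0+4·6 = 27 | 5·1+2·1+5·4 = 27
Z: 1·3+6·2+4·0 = 15 | 5·0+2·0+5·3 = 15
D: 1·5+6·5+4·0 = 35 | 5·2+2·0+5·5 = 35
J: 1·4+6·6+4·7 = 68 | 5·8+2·4+5·4 = 68
gcd(1,6,4,5,2,5) = 1

Coefficients: [1, 6, 4, 5, 2, 5]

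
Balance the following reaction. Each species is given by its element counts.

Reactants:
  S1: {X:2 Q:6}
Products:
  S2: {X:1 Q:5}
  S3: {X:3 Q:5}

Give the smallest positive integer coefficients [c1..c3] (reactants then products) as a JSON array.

X: 5·2 = 10 | 4·1+2·3 = 10
Q: 5·6 = 30 | 4·5+2·5 = 30
gcd(5,4,2) = 1

Coefficients: [5, 4, 2]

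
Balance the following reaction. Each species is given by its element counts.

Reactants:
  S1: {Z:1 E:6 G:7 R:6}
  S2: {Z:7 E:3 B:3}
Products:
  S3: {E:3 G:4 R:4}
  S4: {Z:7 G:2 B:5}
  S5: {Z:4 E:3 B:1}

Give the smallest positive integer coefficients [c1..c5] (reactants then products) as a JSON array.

Coefficients: [2, 3, 3, 1, 4]

Z: 2·1+3·7 = 23 | 3·0+1·7+4·4 = 23
E: 2·6+3·3 = 21 | 3·3+1·0+4·3 = 21
G: 2·7+3·0 = 14 | 3·4+1·2+4·0 = 14
R: 2·6+3·0 = 12 | 3·4+1·0+4·0 = 12
B: 2·0+3·3 = 9 | 3·0+1·5+4·1 = 9
gcd(2,3,3,1,4) = 1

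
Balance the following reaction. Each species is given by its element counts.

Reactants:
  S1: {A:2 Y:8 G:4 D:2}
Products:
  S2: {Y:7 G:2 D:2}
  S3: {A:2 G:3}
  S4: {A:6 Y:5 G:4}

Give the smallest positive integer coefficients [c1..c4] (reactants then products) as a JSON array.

Coefficients: [5, 5, 2, 1]

A: 5·2 = 10 | 5·0+2·2+1·6 = 10
Y: 5·8 = 40 | 5·7+2·0+1·5 = 40
G: 5·4 = 20 | 5·2+2·3+1·4 = 20
D: 5·2 = 10 | 5·2+2·0+1·0 = 10
gcd(5,5,2,1) = 1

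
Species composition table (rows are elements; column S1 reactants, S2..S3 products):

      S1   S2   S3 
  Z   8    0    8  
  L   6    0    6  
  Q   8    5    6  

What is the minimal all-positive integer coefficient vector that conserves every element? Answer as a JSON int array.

Z: 5·8 = 40 | 2·0+5·8 = 40
L: 5·6 = 30 | 2·0+5·6 = 30
Q: 5·8 = 40 | 2·5+5·6 = 40
gcd(5,2,5) = 1

Coefficients: [5, 2, 5]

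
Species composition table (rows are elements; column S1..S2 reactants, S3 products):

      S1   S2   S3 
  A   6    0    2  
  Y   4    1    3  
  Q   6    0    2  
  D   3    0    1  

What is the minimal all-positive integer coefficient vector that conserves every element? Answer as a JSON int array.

A: 1·6+5·0 = 6 | 3·2 = 6
Y: 1·4+5·1 = 9 | 3·3 = 9
Q: 1·6+5·0 = 6 | 3·2 = 6
D: 1·3+5·0 = 3 | 3·1 = 3
gcd(1,5,3) = 1

Coefficients: [1, 5, 3]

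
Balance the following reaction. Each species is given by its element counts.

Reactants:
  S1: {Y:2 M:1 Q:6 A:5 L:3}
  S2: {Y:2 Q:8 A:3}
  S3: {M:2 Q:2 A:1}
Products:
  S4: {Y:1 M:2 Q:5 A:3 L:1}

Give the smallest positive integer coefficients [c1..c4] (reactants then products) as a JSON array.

Y: 2·2+1·2+5·0 = 6 | 6·1 = 6
M: 2·1+1·0+5·2 = 12 | 6·2 = 12
Q: 2·6+1·8+5·2 = 30 | 6·5 = 30
A: 2·5+1·3+5·1 = 18 | 6·3 = 18
L: 2·3+1·0+5·0 = 6 | 6·1 = 6
gcd(2,1,5,6) = 1

Coefficients: [2, 1, 5, 6]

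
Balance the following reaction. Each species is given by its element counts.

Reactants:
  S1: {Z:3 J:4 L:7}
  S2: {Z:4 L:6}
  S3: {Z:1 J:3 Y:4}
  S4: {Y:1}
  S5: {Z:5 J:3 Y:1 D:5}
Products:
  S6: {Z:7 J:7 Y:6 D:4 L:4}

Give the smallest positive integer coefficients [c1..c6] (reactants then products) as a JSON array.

Z: 2·3+1·4+5·1+6·0+4·5 = 35 | 5·7 = 35
J: 2·4+1·0+5·3+6·0+4·3 = 35 | 5·7 = 35
Y: 2·0+1·0+5·4+6·1+4·1 = 30 | 5·6 = 30
D: 2·0+1·0+5·0+6·0+4·5 = 20 | 5·4 = 20
L: 2·7+1·6+5·0+6·0+4·0 = 20 | 5·4 = 20
gcd(2,1,5,6,4,5) = 1

Coefficients: [2, 1, 5, 6, 4, 5]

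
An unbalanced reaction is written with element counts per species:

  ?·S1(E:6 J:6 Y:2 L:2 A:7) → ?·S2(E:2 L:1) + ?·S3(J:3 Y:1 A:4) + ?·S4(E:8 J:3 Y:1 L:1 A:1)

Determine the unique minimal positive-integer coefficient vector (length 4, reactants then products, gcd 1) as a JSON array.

E: 3·6 = 18 | 5·2+5·0+1·8 = 18
J: 3·6 = 18 | 5·0+5·3+1·3 = 18
Y: 3·2 = 6 | 5·0+5·1+1·1 = 6
L: 3·2 = 6 | 5·1+5·0+1·1 = 6
A: 3·7 = 21 | 5·0+5·4+1·1 = 21
gcd(3,5,5,1) = 1

Coefficients: [3, 5, 5, 1]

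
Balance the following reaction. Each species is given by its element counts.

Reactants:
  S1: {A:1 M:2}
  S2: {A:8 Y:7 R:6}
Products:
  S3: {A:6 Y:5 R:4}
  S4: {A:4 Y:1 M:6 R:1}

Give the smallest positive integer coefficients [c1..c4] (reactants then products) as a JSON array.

Coefficients: [6, 1, 1, 2]

A: 6·1+1·8 = 14 | 1·6+2·4 = 14
Y: 6·0+1·7 = 7 | 1·5+2·1 = 7
M: 6·2+1·0 = 12 | 1·0+2·6 = 12
R: 6·0+1·6 = 6 | 1·4+2·1 = 6
gcd(6,1,1,2) = 1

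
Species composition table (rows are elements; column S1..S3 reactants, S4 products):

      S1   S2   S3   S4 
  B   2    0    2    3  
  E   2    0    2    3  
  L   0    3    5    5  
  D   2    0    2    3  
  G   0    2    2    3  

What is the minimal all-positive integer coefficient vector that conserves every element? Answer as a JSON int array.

B: 5·2+5·0+1·2 = 12 | 4·3 = 12
E: 5·2+5·0+1·2 = 12 | 4·3 = 12
L: 5·0+5·3+1·5 = 20 | 4·5 = 20
D: 5·2+5·0+1·2 = 12 | 4·3 = 12
G: 5·0+5·2+1·2 = 12 | 4·3 = 12
gcd(5,5,1,4) = 1

Coefficients: [5, 5, 1, 4]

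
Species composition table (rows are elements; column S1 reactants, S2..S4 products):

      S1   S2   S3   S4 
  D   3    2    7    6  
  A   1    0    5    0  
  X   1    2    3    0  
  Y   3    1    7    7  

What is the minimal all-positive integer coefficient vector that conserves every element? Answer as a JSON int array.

Coefficients: [5, 1, 1, 1]

D: 5·3 = 15 | 1·2+1·7+1·6 = 15
A: 5·1 = 5 | 1·0+1·5+1·0 = 5
X: 5·1 = 5 | 1·2+1·3+1·0 = 5
Y: 5·3 = 15 | 1·1+1·7+1·7 = 15
gcd(5,1,1,1) = 1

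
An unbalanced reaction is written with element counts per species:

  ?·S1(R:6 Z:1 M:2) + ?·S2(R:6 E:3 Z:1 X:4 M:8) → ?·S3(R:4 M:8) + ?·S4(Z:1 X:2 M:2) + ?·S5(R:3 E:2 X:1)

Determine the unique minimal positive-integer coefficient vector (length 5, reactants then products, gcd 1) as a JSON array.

R: 1·6+4·6 = 30 | 3·4+5·0+6·3 = 30
E: 1·0+4·3 = 12 | 3·0+5·0+6·2 = 12
Z: 1·1+4·1 = 5 | 3·0+5·1+6·0 = 5
X: 1·0+4·4 = 16 | 3·0+5·2+6·1 = 16
M: 1·2+4·8 = 34 | 3·8+5·2+6·0 = 34
gcd(1,4,3,5,6) = 1

Coefficients: [1, 4, 3, 5, 6]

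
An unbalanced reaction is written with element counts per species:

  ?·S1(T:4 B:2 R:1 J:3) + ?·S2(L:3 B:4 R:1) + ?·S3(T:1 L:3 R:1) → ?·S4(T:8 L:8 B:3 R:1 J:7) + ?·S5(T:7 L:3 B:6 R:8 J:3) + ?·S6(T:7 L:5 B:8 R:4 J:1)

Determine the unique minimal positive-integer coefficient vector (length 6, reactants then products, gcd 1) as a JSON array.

Coefficients: [6, 2, 6, 2, 1, 1]

T: 6·4+2·0+6·1 = 30 | 2·8+1·7+1·7 = 30
L: 6·0+2·3+6·3 = 24 | 2·8+1·3+1·5 = 24
B: 6·2+2·4+6·0 = 20 | 2·3+1·6+1·8 = 20
R: 6·1+2·1+6·1 = 14 | 2·1+1·8+1·4 = 14
J: 6·3+2·0+6·0 = 18 | 2·7+1·3+1·1 = 18
gcd(6,2,6,2,1,1) = 1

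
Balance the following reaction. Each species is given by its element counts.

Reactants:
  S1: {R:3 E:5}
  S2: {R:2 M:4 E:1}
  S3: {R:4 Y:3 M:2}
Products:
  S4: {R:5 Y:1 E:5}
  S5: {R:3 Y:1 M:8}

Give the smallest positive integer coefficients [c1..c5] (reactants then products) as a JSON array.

Coefficients: [2, 5, 2, 3, 3]

R: 2·3+5·2+2·4 = 24 | 3·5+3·3 = 24
Y: 2·0+5·0+2·3 = 6 | 3·1+3·1 = 6
M: 2·0+5·4+2·2 = 24 | 3·0+3·8 = 24
E: 2·5+5·1+2·0 = 15 | 3·5+3·0 = 15
gcd(2,5,2,3,3) = 1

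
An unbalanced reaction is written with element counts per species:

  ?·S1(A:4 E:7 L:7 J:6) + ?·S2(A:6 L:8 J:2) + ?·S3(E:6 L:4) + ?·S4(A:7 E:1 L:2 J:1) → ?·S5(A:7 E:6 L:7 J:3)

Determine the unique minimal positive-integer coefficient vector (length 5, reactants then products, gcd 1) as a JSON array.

A: 2·4+1·6+3·0+4·7 = 42 | 6·7 = 42
E: 2·7+1·0+3·6+4·1 = 36 | 6·6 = 36
L: 2·7+1·8+3·4+4·2 = 42 | 6·7 = 42
J: 2·6+1·2+3·0+4·1 = 18 | 6·3 = 18
gcd(2,1,3,4,6) = 1

Coefficients: [2, 1, 3, 4, 6]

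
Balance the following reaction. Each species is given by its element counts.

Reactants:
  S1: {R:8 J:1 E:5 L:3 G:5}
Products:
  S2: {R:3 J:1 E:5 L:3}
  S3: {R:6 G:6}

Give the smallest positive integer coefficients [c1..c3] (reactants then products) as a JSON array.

Coefficients: [6, 6, 5]

R: 6·8 = 48 | 6·3+5·6 = 48
J: 6·1 = 6 | 6·1+5·0 = 6
E: 6·5 = 30 | 6·5+5·0 = 30
L: 6·3 = 18 | 6·3+5·0 = 18
G: 6·5 = 30 | 6·0+5·6 = 30
gcd(6,6,5) = 1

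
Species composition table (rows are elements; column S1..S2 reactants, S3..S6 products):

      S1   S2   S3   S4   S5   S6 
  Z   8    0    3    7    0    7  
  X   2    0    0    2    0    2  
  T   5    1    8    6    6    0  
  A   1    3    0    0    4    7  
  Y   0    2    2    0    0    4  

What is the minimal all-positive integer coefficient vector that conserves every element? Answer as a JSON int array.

Coefficients: [3, 5, 1, 1, 1, 2]

Z: 3·8+5·0 = 24 | 1·3+1·7+1·0+2·7 = 24
X: 3·2+5·0 = 6 | 1·0+1·2+1·0+2·2 = 6
T: 3·5+5·1 = 20 | 1·8+1·6+1·6+2·0 = 20
A: 3·1+5·3 = 18 | 1·0+1·0+1·4+2·7 = 18
Y: 3·0+5·2 = 10 | 1·2+1·0+1·0+2·4 = 10
gcd(3,5,1,1,1,2) = 1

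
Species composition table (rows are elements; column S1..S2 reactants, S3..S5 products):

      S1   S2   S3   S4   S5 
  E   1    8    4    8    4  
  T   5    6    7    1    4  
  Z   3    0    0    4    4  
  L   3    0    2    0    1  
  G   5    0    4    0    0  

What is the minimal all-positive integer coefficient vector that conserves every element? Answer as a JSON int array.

E: 4·1+4·8 = 36 | 5·4+1·8+2·4 = 36
T: 4·5+4·6 = 44 | 5·7+1·1+2·4 = 44
Z: 4·3+4·0 = 12 | 5·0+1·4+2·4 = 12
L: 4·3+4·0 = 12 | 5·2+1·0+2·1 = 12
G: 4·5+4·0 = 20 | 5·4+1·0+2·0 = 20
gcd(4,4,5,1,2) = 1

Coefficients: [4, 4, 5, 1, 2]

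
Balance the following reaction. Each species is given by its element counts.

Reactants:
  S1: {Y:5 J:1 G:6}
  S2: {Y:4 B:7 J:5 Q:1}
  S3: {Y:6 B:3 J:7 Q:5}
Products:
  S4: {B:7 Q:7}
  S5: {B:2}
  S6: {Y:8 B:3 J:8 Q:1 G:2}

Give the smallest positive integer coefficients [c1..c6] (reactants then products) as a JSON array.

Coefficients: [2, 5, 3, 2, 6, 6]

Y: 2·5+5·4+3·6 = 48 | 2·0+6·0+6·8 = 48
B: 2·0+5·7+3·3 = 44 | 2·7+6·2+6·3 = 44
J: 2·1+5·5+3·7 = 48 | 2·0+6·0+6·8 = 48
Q: 2·0+5·1+3·5 = 20 | 2·7+6·0+6·1 = 20
G: 2·6+5·0+3·0 = 12 | 2·0+6·0+6·2 = 12
gcd(2,5,3,2,6,6) = 1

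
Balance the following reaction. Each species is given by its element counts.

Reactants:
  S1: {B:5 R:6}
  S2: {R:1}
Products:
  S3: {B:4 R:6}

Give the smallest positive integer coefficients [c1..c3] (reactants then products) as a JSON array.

B: 4·5+6·0 = 20 | 5·4 = 20
R: 4·6+6·1 = 30 | 5·6 = 30
gcd(4,6,5) = 1

Coefficients: [4, 6, 5]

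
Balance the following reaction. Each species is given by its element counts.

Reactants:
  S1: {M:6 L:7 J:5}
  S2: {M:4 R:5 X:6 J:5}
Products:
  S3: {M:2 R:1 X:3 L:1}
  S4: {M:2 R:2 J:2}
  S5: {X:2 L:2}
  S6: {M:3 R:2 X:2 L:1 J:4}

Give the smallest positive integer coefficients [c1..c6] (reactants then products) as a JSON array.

Coefficients: [2, 4, 2, 3, 3, 6]

M: 2·6+4·4 = 28 | 2·2+3·2+3·0+6·3 = 28
R: 2·0+4·5 = 20 | 2·1+3·2+3·0+6·2 = 20
X: 2·0+4·6 = 24 | 2·3+3·0+3·2+6·2 = 24
L: 2·7+4·0 = 14 | 2·1+3·0+3·2+6·1 = 14
J: 2·5+4·5 = 30 | 2·0+3·2+3·0+6·4 = 30
gcd(2,4,2,3,3,6) = 1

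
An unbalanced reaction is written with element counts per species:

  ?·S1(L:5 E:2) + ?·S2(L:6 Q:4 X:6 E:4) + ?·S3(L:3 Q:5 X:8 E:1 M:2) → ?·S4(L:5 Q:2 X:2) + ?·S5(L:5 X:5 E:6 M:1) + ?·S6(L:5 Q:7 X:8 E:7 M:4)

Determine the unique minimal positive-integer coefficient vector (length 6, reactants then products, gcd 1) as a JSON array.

L: 6·5+1·6+3·3 = 45 | 6·5+2·5+1·5 = 45
Q: 6·0+1·4+3·5 = 19 | 6·2+2·0+1·7 = 19
X: 6·0+1·6+3·8 = 30 | 6·2+2·5+1·8 = 30
E: 6·2+1·4+3·1 = 19 | 6·0+2·6+1·7 = 19
M: 6·0+1·0+3·2 = 6 | 6·0+2·1+1·4 = 6
gcd(6,1,3,6,2,1) = 1

Coefficients: [6, 1, 3, 6, 2, 1]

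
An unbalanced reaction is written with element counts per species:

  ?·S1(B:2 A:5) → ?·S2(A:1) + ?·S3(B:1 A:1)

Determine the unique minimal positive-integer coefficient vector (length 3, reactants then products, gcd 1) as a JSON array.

B: 1·2 = 2 | 3·0+2·1 = 2
A: 1·5 = 5 | 3·1+2·1 = 5
gcd(1,3,2) = 1

Coefficients: [1, 3, 2]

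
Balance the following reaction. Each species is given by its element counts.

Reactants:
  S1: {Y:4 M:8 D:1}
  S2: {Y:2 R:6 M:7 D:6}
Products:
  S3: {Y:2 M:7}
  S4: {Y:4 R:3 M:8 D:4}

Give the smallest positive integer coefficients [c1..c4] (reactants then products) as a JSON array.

Coefficients: [2, 1, 1, 2]

Y: 2·4+1·2 = 10 | 1·2+2·4 = 10
R: 2·0+1·6 = 6 | 1·0+2·3 = 6
M: 2·8+1·7 = 23 | 1·7+2·8 = 23
D: 2·1+1·6 = 8 | 1·0+2·4 = 8
gcd(2,1,1,2) = 1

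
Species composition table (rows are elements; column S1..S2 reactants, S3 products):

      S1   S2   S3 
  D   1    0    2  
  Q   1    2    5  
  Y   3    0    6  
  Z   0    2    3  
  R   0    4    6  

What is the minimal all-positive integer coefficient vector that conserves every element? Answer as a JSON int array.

D: 4·1+3·0 = 4 | 2·2 = 4
Q: 4·1+3·2 = 10 | 2·5 = 10
Y: 4·3+3·0 = 12 | 2·6 = 12
Z: 4·0+3·2 = 6 | 2·3 = 6
R: 4·0+3·4 = 12 | 2·6 = 12
gcd(4,3,2) = 1

Coefficients: [4, 3, 2]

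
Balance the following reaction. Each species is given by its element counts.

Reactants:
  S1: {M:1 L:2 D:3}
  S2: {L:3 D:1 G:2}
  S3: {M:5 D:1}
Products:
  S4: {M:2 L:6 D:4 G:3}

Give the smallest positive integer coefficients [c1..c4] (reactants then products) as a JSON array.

M: 3·1+6·0+1·5 = 8 | 4·2 = 8
L: 3·2+6·3+1·0 = 24 | 4·6 = 24
D: 3·3+6·1+1·1 = 16 | 4·4 = 16
G: 3·0+6·2+1·0 = 12 | 4·3 = 12
gcd(3,6,1,4) = 1

Coefficients: [3, 6, 1, 4]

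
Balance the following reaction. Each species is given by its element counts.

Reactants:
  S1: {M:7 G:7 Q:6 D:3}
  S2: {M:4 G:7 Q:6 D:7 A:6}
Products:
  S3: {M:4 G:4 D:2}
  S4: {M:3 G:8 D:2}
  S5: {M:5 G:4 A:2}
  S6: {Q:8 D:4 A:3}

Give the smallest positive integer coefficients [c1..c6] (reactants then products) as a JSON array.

Coefficients: [4, 4, 5, 3, 3, 6]

M: 4·7+4·4 = 44 | 5·4+3·3+3·5+6·0 = 44
G: 4·7+4·7 = 56 | 5·4+3·8+3·4+6·0 = 56
Q: 4·6+4·6 = 48 | 5·0+3·0+3·0+6·8 = 48
D: 4·3+4·7 = 40 | 5·2+3·2+3·0+6·4 = 40
A: 4·0+4·6 = 24 | 5·0+3·0+3·2+6·3 = 24
gcd(4,4,5,3,3,6) = 1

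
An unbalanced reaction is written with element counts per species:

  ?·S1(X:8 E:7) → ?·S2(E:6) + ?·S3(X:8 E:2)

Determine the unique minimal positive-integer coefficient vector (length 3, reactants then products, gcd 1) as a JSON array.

Coefficients: [6, 5, 6]

X: 6·8 = 48 | 5·0+6·8 = 48
E: 6·7 = 42 | 5·6+6·2 = 42
gcd(6,5,6) = 1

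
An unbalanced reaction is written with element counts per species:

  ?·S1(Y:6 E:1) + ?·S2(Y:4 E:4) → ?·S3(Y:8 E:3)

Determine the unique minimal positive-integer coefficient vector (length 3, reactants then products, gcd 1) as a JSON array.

Y: 2·6+1·4 = 16 | 2·8 = 16
E: 2·1+1·4 = 6 | 2·3 = 6
gcd(2,1,2) = 1

Coefficients: [2, 1, 2]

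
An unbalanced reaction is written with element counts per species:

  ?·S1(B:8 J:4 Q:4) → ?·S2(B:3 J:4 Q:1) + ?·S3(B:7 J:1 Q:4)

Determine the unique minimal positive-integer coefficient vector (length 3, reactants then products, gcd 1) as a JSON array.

Coefficients: [5, 4, 4]

B: 5·8 = 40 | 4·3+4·7 = 40
J: 5·4 = 20 | 4·4+4·1 = 20
Q: 5·4 = 20 | 4·1+4·4 = 20
gcd(5,4,4) = 1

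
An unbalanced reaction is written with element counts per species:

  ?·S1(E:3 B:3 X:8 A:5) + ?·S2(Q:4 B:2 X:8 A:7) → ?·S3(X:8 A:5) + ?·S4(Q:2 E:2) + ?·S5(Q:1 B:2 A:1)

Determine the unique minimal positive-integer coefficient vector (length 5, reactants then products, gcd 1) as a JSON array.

Coefficients: [2, 3, 5, 3, 6]

Q: 2·0+3·4 = 12 | 5·0+3·2+6·1 = 12
E: 2·3+3·0 = 6 | 5·0+3·2+6·0 = 6
B: 2·3+3·2 = 12 | 5·0+3·0+6·2 = 12
X: 2·8+3·8 = 40 | 5·8+3·0+6·0 = 40
A: 2·5+3·7 = 31 | 5·5+3·0+6·1 = 31
gcd(2,3,5,3,6) = 1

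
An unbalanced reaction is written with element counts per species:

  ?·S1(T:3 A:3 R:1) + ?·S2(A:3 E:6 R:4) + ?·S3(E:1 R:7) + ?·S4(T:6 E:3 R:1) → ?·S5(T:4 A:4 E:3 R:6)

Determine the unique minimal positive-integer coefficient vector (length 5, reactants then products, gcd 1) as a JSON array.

T: 6·3+2·0+3·0+1·6 = 24 | 6·4 = 24
A: 6·3+2·3+3·0+1·0 = 24 | 6·4 = 24
E: 6·0+2·6+3·1+1·3 = 18 | 6·3 = 18
R: 6·1+2·4+3·7+1·1 = 36 | 6·6 = 36
gcd(6,2,3,1,6) = 1

Coefficients: [6, 2, 3, 1, 6]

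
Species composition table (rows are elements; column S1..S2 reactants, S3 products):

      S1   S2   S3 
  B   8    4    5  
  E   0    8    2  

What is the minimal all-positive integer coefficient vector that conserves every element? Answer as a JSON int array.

B: 2·8+1·4 = 20 | 4·5 = 20
E: 2·0+1·8 = 8 | 4·2 = 8
gcd(2,1,4) = 1

Coefficients: [2, 1, 4]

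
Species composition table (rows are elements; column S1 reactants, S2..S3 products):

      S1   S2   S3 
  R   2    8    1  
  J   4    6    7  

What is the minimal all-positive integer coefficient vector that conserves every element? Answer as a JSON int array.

R: 5·2 = 10 | 1·8+2·1 = 10
J: 5·4 = 20 | 1·6+2·7 = 20
gcd(5,1,2) = 1

Coefficients: [5, 1, 2]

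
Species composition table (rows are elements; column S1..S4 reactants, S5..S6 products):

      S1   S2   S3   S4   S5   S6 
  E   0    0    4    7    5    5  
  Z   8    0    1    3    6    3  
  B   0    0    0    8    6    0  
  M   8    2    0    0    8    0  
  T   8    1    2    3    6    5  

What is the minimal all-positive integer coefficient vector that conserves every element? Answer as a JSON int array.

E: 3·0+4·0+6·4+3·7 = 45 | 4·5+5·5 = 45
Z: 3·8+4·0+6·1+3·3 = 39 | 4·6+5·3 = 39
B: 3·0+4·0+6·0+3·8 = 24 | 4·6+5·0 = 24
M: 3·8+4·2+6·0+3·0 = 32 | 4·8+5·0 = 32
T: 3·8+4·1+6·2+3·3 = 49 | 4·6+5·5 = 49
gcd(3,4,6,3,4,5) = 1

Coefficients: [3, 4, 6, 3, 4, 5]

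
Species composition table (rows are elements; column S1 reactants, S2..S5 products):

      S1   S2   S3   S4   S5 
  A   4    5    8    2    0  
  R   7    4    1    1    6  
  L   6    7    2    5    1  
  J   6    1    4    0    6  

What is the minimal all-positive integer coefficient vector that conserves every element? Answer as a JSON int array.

A: 6·4 = 24 | 2·5+1·8+3·2+5·0 = 24
R: 6·7 = 42 | 2·4+1·1+3·1+5·6 = 42
L: 6·6 = 36 | 2·7+1·2+3·5+5·1 = 36
J: 6·6 = 36 | 2·1+1·4+3·0+5·6 = 36
gcd(6,2,1,3,5) = 1

Coefficients: [6, 2, 1, 3, 5]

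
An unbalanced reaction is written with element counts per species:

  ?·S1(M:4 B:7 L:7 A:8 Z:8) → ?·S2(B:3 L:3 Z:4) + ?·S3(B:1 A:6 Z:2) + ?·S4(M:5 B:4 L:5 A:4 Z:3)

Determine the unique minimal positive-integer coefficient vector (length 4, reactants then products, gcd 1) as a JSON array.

M: 5·4 = 20 | 5·0+4·0+4·5 = 20
B: 5·7 = 35 | 5·3+4·1+4·4 = 35
L: 5·7 = 35 | 5·3+4·0+4·5 = 35
A: 5·8 = 40 | 5·0+4·6+4·4 = 40
Z: 5·8 = 40 | 5·4+4·2+4·3 = 40
gcd(5,5,4,4) = 1

Coefficients: [5, 5, 4, 4]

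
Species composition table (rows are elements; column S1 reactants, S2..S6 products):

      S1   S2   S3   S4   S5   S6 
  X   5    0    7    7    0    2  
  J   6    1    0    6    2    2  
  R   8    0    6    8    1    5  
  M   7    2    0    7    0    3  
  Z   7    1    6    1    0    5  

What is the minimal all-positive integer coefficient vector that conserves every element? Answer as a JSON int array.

Coefficients: [4, 6, 1, 1, 3, 3]

X: 4·5 = 20 | 6·0+1·7+1·7+3·0+3·2 = 20
J: 4·6 = 24 | 6·1+1·0+1·6+3·2+3·2 = 24
R: 4·8 = 32 | 6·0+1·6+1·8+3·1+3·5 = 32
M: 4·7 = 28 | 6·2+1·0+1·7+3·0+3·3 = 28
Z: 4·7 = 28 | 6·1+1·6+1·1+3·0+3·5 = 28
gcd(4,6,1,1,3,3) = 1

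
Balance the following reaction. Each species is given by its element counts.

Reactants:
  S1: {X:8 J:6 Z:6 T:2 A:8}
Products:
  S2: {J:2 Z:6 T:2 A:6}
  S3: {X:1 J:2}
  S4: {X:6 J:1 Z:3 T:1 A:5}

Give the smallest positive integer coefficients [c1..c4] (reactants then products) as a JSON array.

X: 2·8 = 16 | 1·0+4·1+2·6 = 16
J: 2·6 = 12 | 1·2+4·2+2·1 = 12
Z: 2·6 = 12 | 1·6+4·0+2·3 = 12
T: 2·2 = 4 | 1·2+4·0+2·1 = 4
A: 2·8 = 16 | 1·6+4·0+2·5 = 16
gcd(2,1,4,2) = 1

Coefficients: [2, 1, 4, 2]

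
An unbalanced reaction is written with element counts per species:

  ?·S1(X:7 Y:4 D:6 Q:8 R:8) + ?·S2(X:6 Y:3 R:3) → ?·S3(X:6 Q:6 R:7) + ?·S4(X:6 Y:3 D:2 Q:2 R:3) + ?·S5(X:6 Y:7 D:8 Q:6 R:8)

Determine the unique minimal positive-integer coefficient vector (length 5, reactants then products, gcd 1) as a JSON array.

Coefficients: [6, 5, 3, 6, 3]

X: 6·7+5·6 = 72 | 3·6+6·6+3·6 = 72
Y: 6·4+5·3 = 39 | 3·0+6·3+3·7 = 39
D: 6·6+5·0 = 36 | 3·0+6·2+3·8 = 36
Q: 6·8+5·0 = 48 | 3·6+6·2+3·6 = 48
R: 6·8+5·3 = 63 | 3·7+6·3+3·8 = 63
gcd(6,5,3,6,3) = 1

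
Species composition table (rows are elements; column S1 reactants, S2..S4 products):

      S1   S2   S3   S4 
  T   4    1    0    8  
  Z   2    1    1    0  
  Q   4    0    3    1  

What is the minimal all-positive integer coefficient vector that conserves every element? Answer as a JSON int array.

Coefficients: [5, 4, 6, 2]

T: 5·4 = 20 | 4·1+6·0+2·8 = 20
Z: 5·2 = 10 | 4·1+6·1+2·0 = 10
Q: 5·4 = 20 | 4·0+6·3+2·1 = 20
gcd(5,4,6,2) = 1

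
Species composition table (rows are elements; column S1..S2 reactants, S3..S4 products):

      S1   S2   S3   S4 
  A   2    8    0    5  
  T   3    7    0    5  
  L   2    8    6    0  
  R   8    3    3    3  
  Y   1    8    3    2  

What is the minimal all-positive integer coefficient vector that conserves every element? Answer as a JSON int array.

Coefficients: [3, 3, 5, 6]

A: 3·2+3·8 = 30 | 5·0+6·5 = 30
T: 3·3+3·7 = 30 | 5·0+6·5 = 30
L: 3·2+3·8 = 30 | 5·6+6·0 = 30
R: 3·8+3·3 = 33 | 5·3+6·3 = 33
Y: 3·1+3·8 = 27 | 5·3+6·2 = 27
gcd(3,3,5,6) = 1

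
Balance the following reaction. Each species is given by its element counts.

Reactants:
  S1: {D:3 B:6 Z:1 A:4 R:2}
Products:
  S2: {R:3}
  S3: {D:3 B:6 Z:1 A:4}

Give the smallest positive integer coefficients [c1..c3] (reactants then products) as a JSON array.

Coefficients: [3, 2, 3]

D: 3·3 = 9 | 2·0+3·3 = 9
B: 3·6 = 18 | 2·0+3·6 = 18
Z: 3·1 = 3 | 2·0+3·1 = 3
A: 3·4 = 12 | 2·0+3·4 = 12
R: 3·2 = 6 | 2·3+3·0 = 6
gcd(3,2,3) = 1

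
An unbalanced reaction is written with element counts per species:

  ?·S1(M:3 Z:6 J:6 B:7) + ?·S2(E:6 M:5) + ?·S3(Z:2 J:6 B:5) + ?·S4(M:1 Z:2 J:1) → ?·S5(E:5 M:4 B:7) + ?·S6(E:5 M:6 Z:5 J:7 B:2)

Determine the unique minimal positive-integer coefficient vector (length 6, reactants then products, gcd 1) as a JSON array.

Coefficients: [1, 5, 3, 4, 2, 4]

E: 1·0+5·6+3·0+4·0 = 30 | 2·5+4·5 = 30
M: 1·3+5·5+3·0+4·1 = 32 | 2·4+4·6 = 32
Z: 1·6+5·0+3·2+4·2 = 20 | 2·0+4·5 = 20
J: 1·6+5·0+3·6+4·1 = 28 | 2·0+4·7 = 28
B: 1·7+5·0+3·5+4·0 = 22 | 2·7+4·2 = 22
gcd(1,5,3,4,2,4) = 1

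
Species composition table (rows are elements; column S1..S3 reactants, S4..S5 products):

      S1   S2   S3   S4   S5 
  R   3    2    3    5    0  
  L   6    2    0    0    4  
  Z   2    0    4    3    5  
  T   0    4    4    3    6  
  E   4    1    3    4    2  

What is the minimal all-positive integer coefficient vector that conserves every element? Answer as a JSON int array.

R: 1·3+1·2+5·3 = 20 | 4·5+2·0 = 20
L: 1·6+1·2+5·0 = 8 | 4·0+2·4 = 8
Z: 1·2+1·0+5·4 = 22 | 4·3+2·5 = 22
T: 1·0+1·4+5·4 = 24 | 4·3+2·6 = 24
E: 1·4+1·1+5·3 = 20 | 4·4+2·2 = 20
gcd(1,1,5,4,2) = 1

Coefficients: [1, 1, 5, 4, 2]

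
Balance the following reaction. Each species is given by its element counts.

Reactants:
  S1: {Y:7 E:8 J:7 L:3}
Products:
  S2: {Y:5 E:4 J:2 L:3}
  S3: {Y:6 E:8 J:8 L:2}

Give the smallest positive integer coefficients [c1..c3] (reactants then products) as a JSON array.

Coefficients: [4, 2, 3]

Y: 4·7 = 28 | 2·5+3·6 = 28
E: 4·8 = 32 | 2·4+3·8 = 32
J: 4·7 = 28 | 2·2+3·8 = 28
L: 4·3 = 12 | 2·3+3·2 = 12
gcd(4,2,3) = 1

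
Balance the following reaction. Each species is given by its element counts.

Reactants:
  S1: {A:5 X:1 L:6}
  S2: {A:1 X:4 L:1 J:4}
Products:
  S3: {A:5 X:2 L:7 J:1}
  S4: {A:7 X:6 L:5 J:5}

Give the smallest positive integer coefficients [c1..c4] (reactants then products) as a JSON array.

A: 4·5+2·1 = 22 | 3·5+1·7 = 22
X: 4·1+2·4 = 12 | 3·2+1·6 = 12
L: 4·6+2·1 = 26 | 3·7+1·5 = 26
J: 4·0+2·4 = 8 | 3·1+1·5 = 8
gcd(4,2,3,1) = 1

Coefficients: [4, 2, 3, 1]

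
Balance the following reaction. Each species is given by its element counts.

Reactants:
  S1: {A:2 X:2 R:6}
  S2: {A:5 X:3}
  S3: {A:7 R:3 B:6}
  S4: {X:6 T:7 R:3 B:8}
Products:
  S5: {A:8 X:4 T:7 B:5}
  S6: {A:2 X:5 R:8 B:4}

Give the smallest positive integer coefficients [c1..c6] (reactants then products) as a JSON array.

A: 5·2+4·5+2·7+4·0 = 44 | 4·8+6·2 = 44
X: 5·2+4·3+2·0+4·6 = 46 | 4·4+6·5 = 46
T: 5·0+4·0+2·0+4·7 = 28 | 4·7+6·0 = 28
R: 5·6+4·0+2·3+4·3 = 48 | 4·0+6·8 = 48
B: 5·0+4·0+2·6+4·8 = 44 | 4·5+6·4 = 44
gcd(5,4,2,4,4,6) = 1

Coefficients: [5, 4, 2, 4, 4, 6]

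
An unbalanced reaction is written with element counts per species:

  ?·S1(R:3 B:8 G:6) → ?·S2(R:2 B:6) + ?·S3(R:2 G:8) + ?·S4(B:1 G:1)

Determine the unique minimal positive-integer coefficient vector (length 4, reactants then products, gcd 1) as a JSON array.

Coefficients: [2, 2, 1, 4]

R: 2·3 = 6 | 2·2+1·2+4·0 = 6
B: 2·8 = 16 | 2·6+1·0+4·1 = 16
G: 2·6 = 12 | 2·0+1·8+4·1 = 12
gcd(2,2,1,4) = 1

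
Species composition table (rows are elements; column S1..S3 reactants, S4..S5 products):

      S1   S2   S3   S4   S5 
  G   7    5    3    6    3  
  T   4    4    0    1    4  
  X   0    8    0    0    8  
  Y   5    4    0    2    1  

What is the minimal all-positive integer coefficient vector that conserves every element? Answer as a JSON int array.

G: 1·7+1·5+5·3 = 27 | 4·6+1·3 = 27
T: 1·4+1·4+5·0 = 8 | 4·1+1·4 = 8
X: 1·0+1·8+5·0 = 8 | 4·0+1·8 = 8
Y: 1·5+1·4+5·0 = 9 | 4·2+1·1 = 9
gcd(1,1,5,4,1) = 1

Coefficients: [1, 1, 5, 4, 1]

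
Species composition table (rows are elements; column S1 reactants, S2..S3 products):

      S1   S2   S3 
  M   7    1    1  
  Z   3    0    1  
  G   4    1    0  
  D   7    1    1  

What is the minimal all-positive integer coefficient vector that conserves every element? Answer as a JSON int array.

Coefficients: [1, 4, 3]

M: 1·7 = 7 | 4·1+3·1 = 7
Z: 1·3 = 3 | 4·0+3·1 = 3
G: 1·4 = 4 | 4·1+3·0 = 4
D: 1·7 = 7 | 4·1+3·1 = 7
gcd(1,4,3) = 1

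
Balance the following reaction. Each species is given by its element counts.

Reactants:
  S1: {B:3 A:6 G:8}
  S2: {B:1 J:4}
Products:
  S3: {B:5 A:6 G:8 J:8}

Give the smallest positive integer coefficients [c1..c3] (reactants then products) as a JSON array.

B: 1·3+2·1 = 5 | 1·5 = 5
A: 1·6+2·0 = 6 | 1·6 = 6
G: 1·8+2·0 = 8 | 1·8 = 8
J: 1·0+2·4 = 8 | 1·8 = 8
gcd(1,2,1) = 1

Coefficients: [1, 2, 1]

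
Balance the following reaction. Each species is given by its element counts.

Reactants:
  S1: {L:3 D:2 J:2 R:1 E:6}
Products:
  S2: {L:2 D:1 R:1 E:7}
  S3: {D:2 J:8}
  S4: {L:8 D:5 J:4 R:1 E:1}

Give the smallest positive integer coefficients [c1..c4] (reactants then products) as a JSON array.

L: 6·3 = 18 | 5·2+1·0+1·8 = 18
D: 6·2 = 12 | 5·1+1·2+1·5 = 12
J: 6·2 = 12 | 5·0+1·8+1·4 = 12
R: 6·1 = 6 | 5·1+1·0+1·1 = 6
E: 6·6 = 36 | 5·7+1·0+1·1 = 36
gcd(6,5,1,1) = 1

Coefficients: [6, 5, 1, 1]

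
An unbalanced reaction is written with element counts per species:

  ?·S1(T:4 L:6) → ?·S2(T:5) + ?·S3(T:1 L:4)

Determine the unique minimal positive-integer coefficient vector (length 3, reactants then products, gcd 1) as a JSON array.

Coefficients: [2, 1, 3]

T: 2·4 = 8 | 1·5+3·1 = 8
L: 2·6 = 12 | 1·0+3·4 = 12
gcd(2,1,3) = 1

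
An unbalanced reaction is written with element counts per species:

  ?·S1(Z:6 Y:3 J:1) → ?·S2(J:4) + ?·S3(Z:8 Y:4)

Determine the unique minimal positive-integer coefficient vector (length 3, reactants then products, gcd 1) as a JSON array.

Coefficients: [4, 1, 3]

Z: 4·6 = 24 | 1·0+3·8 = 24
Y: 4·3 = 12 | 1·0+3·4 = 12
J: 4·1 = 4 | 1·4+3·0 = 4
gcd(4,1,3) = 1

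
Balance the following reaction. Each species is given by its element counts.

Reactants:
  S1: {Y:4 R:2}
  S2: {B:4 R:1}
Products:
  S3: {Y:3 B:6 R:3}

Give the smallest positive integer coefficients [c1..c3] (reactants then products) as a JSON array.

Y: 3·4+6·0 = 12 | 4·3 = 12
B: 3·0+6·4 = 24 | 4·6 = 24
R: 3·2+6·1 = 12 | 4·3 = 12
gcd(3,6,4) = 1

Coefficients: [3, 6, 4]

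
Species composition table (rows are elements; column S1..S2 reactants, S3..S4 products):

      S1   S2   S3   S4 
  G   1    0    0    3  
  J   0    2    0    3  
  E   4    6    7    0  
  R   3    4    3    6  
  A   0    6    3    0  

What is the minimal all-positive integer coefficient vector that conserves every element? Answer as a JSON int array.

G: 6·1+3·0 = 6 | 6·0+2·3 = 6
J: 6·0+3·2 = 6 | 6·0+2·3 = 6
E: 6·4+3·6 = 42 | 6·7+2·0 = 42
R: 6·3+3·4 = 30 | 6·3+2·6 = 30
A: 6·0+3·6 = 18 | 6·3+2·0 = 18
gcd(6,3,6,2) = 1

Coefficients: [6, 3, 6, 2]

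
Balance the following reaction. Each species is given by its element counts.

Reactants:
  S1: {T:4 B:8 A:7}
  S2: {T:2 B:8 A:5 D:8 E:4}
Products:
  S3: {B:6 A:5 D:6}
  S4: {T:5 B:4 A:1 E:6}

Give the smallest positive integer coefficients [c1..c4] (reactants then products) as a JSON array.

T: 1·4+3·2 = 10 | 4·0+2·5 = 10
B: 1·8+3·8 = 32 | 4·6+2·4 = 32
A: 1·7+3·5 = 22 | 4·5+2·1 = 22
D: 1·0+3·8 = 24 | 4·6+2·0 = 24
E: 1·0+3·4 = 12 | 4·0+2·6 = 12
gcd(1,3,4,2) = 1

Coefficients: [1, 3, 4, 2]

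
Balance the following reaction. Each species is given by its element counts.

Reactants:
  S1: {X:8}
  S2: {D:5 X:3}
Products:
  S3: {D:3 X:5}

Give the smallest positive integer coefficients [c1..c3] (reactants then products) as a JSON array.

D: 2·0+3·5 = 15 | 5·3 = 15
X: 2·8+3·3 = 25 | 5·5 = 25
gcd(2,3,5) = 1

Coefficients: [2, 3, 5]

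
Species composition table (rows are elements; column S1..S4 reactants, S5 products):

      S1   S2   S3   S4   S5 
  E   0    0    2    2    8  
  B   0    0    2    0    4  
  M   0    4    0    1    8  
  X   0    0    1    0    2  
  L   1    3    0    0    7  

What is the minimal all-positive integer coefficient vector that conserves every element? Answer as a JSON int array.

Coefficients: [5, 3, 4, 4, 2]

E: 5·0+3·0+4·2+4·2 = 16 | 2·8 = 16
B: 5·0+3·0+4·2+4·0 = 8 | 2·4 = 8
M: 5·0+3·4+4·0+4·1 = 16 | 2·8 = 16
X: 5·0+3·0+4·1+4·0 = 4 | 2·2 = 4
L: 5·1+3·3+4·0+4·0 = 14 | 2·7 = 14
gcd(5,3,4,4,2) = 1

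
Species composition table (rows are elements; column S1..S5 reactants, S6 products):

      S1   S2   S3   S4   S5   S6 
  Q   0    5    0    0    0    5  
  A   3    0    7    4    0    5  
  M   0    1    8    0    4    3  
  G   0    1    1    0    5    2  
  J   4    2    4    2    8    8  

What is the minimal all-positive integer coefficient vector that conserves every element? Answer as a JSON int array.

Q: 5·0+6·5+1·0+2·0+1·0 = 30 | 6·5 = 30
A: 5·3+6·0+1·7+2·4+1·0 = 30 | 6·5 = 30
M: 5·0+6·1+1·8+2·0+1·4 = 18 | 6·3 = 18
G: 5·0+6·1+1·1+2·0+1·5 = 12 | 6·2 = 12
J: 5·4+6·2+1·4+2·2+1·8 = 48 | 6·8 = 48
gcd(5,6,1,2,1,6) = 1

Coefficients: [5, 6, 1, 2, 1, 6]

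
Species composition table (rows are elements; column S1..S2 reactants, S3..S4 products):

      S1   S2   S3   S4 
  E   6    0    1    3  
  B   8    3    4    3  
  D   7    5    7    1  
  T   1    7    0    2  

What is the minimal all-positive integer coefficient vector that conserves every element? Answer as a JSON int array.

Coefficients: [3, 1, 3, 5]

E: 3·6+1·0 = 18 | 3·1+5·3 = 18
B: 3·8+1·3 = 27 | 3·4+5·3 = 27
D: 3·7+1·5 = 26 | 3·7+5·1 = 26
T: 3·1+1·7 = 10 | 3·0+5·2 = 10
gcd(3,1,3,5) = 1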